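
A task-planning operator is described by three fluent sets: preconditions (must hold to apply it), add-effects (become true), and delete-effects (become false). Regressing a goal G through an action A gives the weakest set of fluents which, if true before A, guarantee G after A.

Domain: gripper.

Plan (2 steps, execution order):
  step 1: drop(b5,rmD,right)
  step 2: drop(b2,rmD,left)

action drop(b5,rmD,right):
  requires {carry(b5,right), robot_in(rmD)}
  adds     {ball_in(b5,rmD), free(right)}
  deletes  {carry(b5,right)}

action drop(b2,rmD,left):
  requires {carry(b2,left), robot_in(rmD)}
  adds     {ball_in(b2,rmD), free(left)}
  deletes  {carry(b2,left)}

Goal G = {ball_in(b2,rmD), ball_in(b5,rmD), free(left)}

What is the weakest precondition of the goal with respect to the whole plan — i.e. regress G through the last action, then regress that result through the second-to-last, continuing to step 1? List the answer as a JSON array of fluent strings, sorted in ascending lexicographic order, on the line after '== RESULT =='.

Regress step by step:
  through step 2 (drop(b2,rmD,left)): drop {ball_in(b2,rmD), free(left)}, keep {ball_in(b5,rmD)}, require {carry(b2,left), robot_in(rmD)}
    → {ball_in(b5,rmD), carry(b2,left), robot_in(rmD)}
  through step 1 (drop(b5,rmD,right)): drop {ball_in(b5,rmD)}, keep {carry(b2,left), robot_in(rmD)}, require {carry(b5,right), robot_in(rmD)}
    → {carry(b2,left), carry(b5,right), robot_in(rmD)}

== RESULT ==
["carry(b2,left)", "carry(b5,right)", "robot_in(rmD)"]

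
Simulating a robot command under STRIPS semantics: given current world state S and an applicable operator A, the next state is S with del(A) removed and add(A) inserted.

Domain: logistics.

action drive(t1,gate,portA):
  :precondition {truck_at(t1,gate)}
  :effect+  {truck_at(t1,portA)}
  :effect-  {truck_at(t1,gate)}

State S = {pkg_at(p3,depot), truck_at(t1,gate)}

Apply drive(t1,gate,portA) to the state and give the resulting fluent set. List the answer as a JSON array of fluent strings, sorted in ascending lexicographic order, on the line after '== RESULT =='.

Progress:
  pre ⊆ S: {truck_at(t1,gate)} ⊆ S  — applicable
  S \ del = {pkg_at(p3,depot)}
  ∪ add   = {pkg_at(p3,depot), truck_at(t1,portA)}

== RESULT ==
["pkg_at(p3,depot)", "truck_at(t1,portA)"]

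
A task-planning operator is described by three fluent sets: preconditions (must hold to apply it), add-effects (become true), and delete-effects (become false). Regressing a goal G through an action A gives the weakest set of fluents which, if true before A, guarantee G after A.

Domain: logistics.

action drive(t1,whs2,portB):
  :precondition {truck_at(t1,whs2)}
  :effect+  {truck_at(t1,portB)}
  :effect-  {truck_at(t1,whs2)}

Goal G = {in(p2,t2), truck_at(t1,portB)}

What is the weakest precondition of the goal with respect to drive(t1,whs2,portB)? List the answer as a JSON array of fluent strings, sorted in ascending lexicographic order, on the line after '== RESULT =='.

Compute (G \ add) ∪ pre:
  G ∩ del = {}  (empty — regression defined)
  G \ add = {in(p2,t2), truck_at(t1,portB)} \ {truck_at(t1,portB)} = {in(p2,t2)}
  ∪ pre   = {in(p2,t2)} ∪ {truck_at(t1,whs2)}
          = {in(p2,t2), truck_at(t1,whs2)}

== RESULT ==
["in(p2,t2)", "truck_at(t1,whs2)"]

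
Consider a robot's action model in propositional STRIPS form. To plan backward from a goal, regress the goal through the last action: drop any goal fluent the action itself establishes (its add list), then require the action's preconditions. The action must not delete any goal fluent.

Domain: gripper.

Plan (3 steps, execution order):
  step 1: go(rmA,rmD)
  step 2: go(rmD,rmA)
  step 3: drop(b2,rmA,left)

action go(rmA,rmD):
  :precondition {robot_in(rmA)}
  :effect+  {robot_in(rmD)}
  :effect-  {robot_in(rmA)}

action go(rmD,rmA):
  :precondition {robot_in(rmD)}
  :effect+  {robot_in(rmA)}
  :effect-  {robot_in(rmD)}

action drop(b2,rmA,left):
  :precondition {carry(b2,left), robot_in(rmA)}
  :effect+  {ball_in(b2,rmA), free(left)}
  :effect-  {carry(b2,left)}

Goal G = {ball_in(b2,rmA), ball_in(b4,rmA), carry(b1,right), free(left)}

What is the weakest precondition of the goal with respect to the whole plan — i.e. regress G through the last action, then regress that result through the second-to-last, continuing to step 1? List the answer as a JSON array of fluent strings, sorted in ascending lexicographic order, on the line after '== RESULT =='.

Work backward from the goal:
  through step 3 (drop(b2,rmA,left)): drop {ball_in(b2,rmA), free(left)}, keep {ball_in(b4,rmA), carry(b1,right)}, require {carry(b2,left), robot_in(rmA)}
    → {ball_in(b4,rmA), carry(b1,right), carry(b2,left), robot_in(rmA)}
  through step 2 (go(rmD,rmA)): drop {robot_in(rmA)}, keep {ball_in(b4,rmA), carry(b1,right), carry(b2,left)}, require {robot_in(rmD)}
    → {ball_in(b4,rmA), carry(b1,right), carry(b2,left), robot_in(rmD)}
  through step 1 (go(rmA,rmD)): drop {robot_in(rmD)}, keep {ball_in(b4,rmA), carry(b1,right), carry(b2,left)}, require {robot_in(rmA)}
    → {ball_in(b4,rmA), carry(b1,right), carry(b2,left), robot_in(rmA)}

== RESULT ==
["ball_in(b4,rmA)", "carry(b1,right)", "carry(b2,left)", "robot_in(rmA)"]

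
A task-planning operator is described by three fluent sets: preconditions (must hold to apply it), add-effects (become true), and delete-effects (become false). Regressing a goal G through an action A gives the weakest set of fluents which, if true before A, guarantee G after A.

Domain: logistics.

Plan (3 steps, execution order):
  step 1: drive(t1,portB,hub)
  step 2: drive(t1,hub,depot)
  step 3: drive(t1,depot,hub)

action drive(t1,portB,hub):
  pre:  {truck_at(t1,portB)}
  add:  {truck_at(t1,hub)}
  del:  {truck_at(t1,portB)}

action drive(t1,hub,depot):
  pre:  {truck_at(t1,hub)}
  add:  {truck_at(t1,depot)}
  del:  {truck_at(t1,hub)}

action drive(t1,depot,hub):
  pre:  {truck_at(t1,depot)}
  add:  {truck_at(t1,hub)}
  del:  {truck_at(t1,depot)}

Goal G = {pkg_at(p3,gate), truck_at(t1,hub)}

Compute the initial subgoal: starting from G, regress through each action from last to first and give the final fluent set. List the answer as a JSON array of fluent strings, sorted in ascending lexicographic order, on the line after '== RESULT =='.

Regress step by step:
  through step 3 (drive(t1,depot,hub)): drop {truck_at(t1,hub)}, keep {pkg_at(p3,gate)}, require {truck_at(t1,depot)}
    → {pkg_at(p3,gate), truck_at(t1,depot)}
  through step 2 (drive(t1,hub,depot)): drop {truck_at(t1,depot)}, keep {pkg_at(p3,gate)}, require {truck_at(t1,hub)}
    → {pkg_at(p3,gate), truck_at(t1,hub)}
  through step 1 (drive(t1,portB,hub)): drop {truck_at(t1,hub)}, keep {pkg_at(p3,gate)}, require {truck_at(t1,portB)}
    → {pkg_at(p3,gate), truck_at(t1,portB)}

== RESULT ==
["pkg_at(p3,gate)", "truck_at(t1,portB)"]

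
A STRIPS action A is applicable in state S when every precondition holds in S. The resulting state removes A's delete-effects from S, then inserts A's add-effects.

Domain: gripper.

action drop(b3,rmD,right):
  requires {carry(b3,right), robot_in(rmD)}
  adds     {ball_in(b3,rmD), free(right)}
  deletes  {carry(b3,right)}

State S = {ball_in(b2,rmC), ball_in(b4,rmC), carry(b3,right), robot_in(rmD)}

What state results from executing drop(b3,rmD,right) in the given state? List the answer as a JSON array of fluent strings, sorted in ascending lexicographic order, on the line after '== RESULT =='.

Progress:
  pre ⊆ S: {carry(b3,right), robot_in(rmD)} ⊆ S  — applicable
  S \ del = {ball_in(b2,rmC), ball_in(b4,rmC), robot_in(rmD)}
  ∪ add   = {ball_in(b2,rmC), ball_in(b3,rmD), ball_in(b4,rmC), free(right), robot_in(rmD)}

== RESULT ==
["ball_in(b2,rmC)", "ball_in(b3,rmD)", "ball_in(b4,rmC)", "free(right)", "robot_in(rmD)"]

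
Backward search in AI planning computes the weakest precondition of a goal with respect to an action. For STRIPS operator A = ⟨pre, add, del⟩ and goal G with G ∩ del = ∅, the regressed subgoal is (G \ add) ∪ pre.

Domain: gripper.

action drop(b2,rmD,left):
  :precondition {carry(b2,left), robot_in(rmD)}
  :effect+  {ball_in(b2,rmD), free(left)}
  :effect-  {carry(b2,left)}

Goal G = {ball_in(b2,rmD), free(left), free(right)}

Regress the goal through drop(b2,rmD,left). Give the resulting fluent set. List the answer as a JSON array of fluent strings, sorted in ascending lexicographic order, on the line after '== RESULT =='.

Compute (G \ add) ∪ pre:
  G ∩ del = {}  (empty — regression defined)
  G \ add = {ball_in(b2,rmD), free(left), free(right)} \ {ball_in(b2,rmD), free(left)} = {free(right)}
  ∪ pre   = {free(right)} ∪ {carry(b2,left), robot_in(rmD)}
          = {carry(b2,left), free(right), robot_in(rmD)}

== RESULT ==
["carry(b2,left)", "free(right)", "robot_in(rmD)"]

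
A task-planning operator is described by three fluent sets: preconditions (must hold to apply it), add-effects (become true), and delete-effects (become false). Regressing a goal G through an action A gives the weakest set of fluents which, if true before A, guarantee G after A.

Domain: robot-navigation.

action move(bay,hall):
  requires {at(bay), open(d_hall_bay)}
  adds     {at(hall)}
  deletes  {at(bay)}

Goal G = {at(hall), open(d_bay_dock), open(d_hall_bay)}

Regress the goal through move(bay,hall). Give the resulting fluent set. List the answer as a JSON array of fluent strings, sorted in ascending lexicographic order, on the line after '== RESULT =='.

Regress:
  G ∩ del = {}  (empty — regression defined)
  G \ add = {at(hall), open(d_bay_dock), open(d_hall_bay)} \ {at(hall)} = {open(d_bay_dock), open(d_hall_bay)}
  ∪ pre   = {open(d_bay_dock), open(d_hall_bay)} ∪ {at(bay), open(d_hall_bay)}
          = {at(bay), open(d_bay_dock), open(d_hall_bay)}

== RESULT ==
["at(bay)", "open(d_bay_dock)", "open(d_hall_bay)"]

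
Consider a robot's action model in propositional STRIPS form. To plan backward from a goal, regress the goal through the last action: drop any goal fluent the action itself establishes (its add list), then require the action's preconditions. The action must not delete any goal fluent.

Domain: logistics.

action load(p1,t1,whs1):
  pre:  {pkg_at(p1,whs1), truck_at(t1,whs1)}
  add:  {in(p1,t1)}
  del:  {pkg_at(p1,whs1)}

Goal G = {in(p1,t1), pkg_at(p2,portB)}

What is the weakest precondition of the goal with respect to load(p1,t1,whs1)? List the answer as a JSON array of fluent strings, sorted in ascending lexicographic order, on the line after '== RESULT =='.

Regress:
  G ∩ del = {}  (empty — regression defined)
  G \ add = {in(p1,t1), pkg_at(p2,portB)} \ {in(p1,t1)} = {pkg_at(p2,portB)}
  ∪ pre   = {pkg_at(p2,portB)} ∪ {pkg_at(p1,whs1), truck_at(t1,whs1)}
          = {pkg_at(p1,whs1), pkg_at(p2,portB), truck_at(t1,whs1)}

== RESULT ==
["pkg_at(p1,whs1)", "pkg_at(p2,portB)", "truck_at(t1,whs1)"]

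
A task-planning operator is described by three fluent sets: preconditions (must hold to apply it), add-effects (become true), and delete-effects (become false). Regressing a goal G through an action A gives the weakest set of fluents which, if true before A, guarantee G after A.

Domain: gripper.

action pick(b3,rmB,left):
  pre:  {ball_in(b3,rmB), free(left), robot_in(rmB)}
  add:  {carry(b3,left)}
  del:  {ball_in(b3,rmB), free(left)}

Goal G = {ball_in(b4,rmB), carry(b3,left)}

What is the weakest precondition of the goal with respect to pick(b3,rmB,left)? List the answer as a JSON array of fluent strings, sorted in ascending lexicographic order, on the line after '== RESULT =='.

Regress:
  G ∩ del = {}  (empty — regression defined)
  G \ add = {ball_in(b4,rmB), carry(b3,left)} \ {carry(b3,left)} = {ball_in(b4,rmB)}
  ∪ pre   = {ball_in(b4,rmB)} ∪ {ball_in(b3,rmB), free(left), robot_in(rmB)}
          = {ball_in(b3,rmB), ball_in(b4,rmB), free(left), robot_in(rmB)}

== RESULT ==
["ball_in(b3,rmB)", "ball_in(b4,rmB)", "free(left)", "robot_in(rmB)"]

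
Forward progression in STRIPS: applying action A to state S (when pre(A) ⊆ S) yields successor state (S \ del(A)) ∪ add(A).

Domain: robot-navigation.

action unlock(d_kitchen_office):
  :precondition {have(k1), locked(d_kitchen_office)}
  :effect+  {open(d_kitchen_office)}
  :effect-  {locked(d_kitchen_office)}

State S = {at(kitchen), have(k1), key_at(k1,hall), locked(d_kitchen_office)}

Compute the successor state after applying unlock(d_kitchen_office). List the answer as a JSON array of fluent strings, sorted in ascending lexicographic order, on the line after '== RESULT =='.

Progress:
  pre ⊆ S: {have(k1), locked(d_kitchen_office)} ⊆ S  — applicable
  S \ del = {at(kitchen), have(k1), key_at(k1,hall)}
  ∪ add   = {at(kitchen), have(k1), key_at(k1,hall), open(d_kitchen_office)}

== RESULT ==
["at(kitchen)", "have(k1)", "key_at(k1,hall)", "open(d_kitchen_office)"]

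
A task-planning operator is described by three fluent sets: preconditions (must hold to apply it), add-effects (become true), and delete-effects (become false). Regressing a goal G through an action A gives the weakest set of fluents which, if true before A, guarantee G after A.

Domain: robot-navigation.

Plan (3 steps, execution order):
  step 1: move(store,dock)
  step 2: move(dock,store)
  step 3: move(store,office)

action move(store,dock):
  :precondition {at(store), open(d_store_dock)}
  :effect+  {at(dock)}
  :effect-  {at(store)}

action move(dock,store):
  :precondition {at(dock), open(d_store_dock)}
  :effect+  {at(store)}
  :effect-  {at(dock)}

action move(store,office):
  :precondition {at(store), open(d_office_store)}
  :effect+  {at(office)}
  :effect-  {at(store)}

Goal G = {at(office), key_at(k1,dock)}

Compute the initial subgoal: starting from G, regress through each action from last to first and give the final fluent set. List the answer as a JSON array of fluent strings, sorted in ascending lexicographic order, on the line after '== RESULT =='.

Regress step by step:
  through step 3 (move(store,office)): drop {at(office)}, keep {key_at(k1,dock)}, require {at(store), open(d_office_store)}
    → {at(store), key_at(k1,dock), open(d_office_store)}
  through step 2 (move(dock,store)): drop {at(store)}, keep {key_at(k1,dock), open(d_office_store)}, require {at(dock), open(d_store_dock)}
    → {at(dock), key_at(k1,dock), open(d_office_store), open(d_store_dock)}
  through step 1 (move(store,dock)): drop {at(dock)}, keep {key_at(k1,dock), open(d_office_store), open(d_store_dock)}, require {at(store), open(d_store_dock)}
    → {at(store), key_at(k1,dock), open(d_office_store), open(d_store_dock)}

== RESULT ==
["at(store)", "key_at(k1,dock)", "open(d_office_store)", "open(d_store_dock)"]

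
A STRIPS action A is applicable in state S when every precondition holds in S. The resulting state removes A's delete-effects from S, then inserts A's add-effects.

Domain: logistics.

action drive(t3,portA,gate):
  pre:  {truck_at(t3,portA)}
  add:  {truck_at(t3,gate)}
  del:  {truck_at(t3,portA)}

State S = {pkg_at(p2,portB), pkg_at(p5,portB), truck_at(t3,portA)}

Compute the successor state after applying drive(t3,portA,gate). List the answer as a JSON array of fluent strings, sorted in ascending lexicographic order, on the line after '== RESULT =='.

Compute (S \ del) ∪ add:
  pre ⊆ S: {truck_at(t3,portA)} ⊆ S  — applicable
  S \ del = {pkg_at(p2,portB), pkg_at(p5,portB)}
  ∪ add   = {pkg_at(p2,portB), pkg_at(p5,portB), truck_at(t3,gate)}

== RESULT ==
["pkg_at(p2,portB)", "pkg_at(p5,portB)", "truck_at(t3,gate)"]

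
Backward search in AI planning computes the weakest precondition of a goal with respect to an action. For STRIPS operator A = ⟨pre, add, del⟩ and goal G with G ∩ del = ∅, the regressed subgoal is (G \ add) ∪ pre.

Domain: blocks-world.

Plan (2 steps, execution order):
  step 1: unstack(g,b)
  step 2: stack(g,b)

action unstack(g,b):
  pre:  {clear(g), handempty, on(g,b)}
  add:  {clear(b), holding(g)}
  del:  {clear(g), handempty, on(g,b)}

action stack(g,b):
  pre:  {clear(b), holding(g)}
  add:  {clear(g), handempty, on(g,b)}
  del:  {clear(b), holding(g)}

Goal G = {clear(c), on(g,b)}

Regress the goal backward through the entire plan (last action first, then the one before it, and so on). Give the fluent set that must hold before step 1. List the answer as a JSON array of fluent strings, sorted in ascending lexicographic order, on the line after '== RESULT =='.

Work backward from the goal:
  through step 2 (stack(g,b)): drop {on(g,b)}, keep {clear(c)}, require {clear(b), holding(g)}
    → {clear(b), clear(c), holding(g)}
  through step 1 (unstack(g,b)): drop {clear(b), holding(g)}, keep {clear(c)}, require {clear(g), handempty, on(g,b)}
    → {clear(c), clear(g), handempty, on(g,b)}

== RESULT ==
["clear(c)", "clear(g)", "handempty", "on(g,b)"]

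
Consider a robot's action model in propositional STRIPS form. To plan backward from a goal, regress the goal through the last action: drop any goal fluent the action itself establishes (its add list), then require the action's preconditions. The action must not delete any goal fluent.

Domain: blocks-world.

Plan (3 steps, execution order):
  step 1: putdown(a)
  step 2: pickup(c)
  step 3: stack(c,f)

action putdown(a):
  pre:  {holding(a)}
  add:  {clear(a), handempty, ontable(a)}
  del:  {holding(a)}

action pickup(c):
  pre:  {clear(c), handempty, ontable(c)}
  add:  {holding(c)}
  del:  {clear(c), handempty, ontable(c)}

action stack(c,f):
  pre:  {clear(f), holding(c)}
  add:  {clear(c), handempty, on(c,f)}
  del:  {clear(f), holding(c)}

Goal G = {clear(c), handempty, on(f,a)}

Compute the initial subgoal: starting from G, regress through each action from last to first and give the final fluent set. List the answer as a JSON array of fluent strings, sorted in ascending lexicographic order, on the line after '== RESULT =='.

Work backward from the goal:
  through step 3 (stack(c,f)): drop {clear(c), handempty}, keep {on(f,a)}, require {clear(f), holding(c)}
    → {clear(f), holding(c), on(f,a)}
  through step 2 (pickup(c)): drop {holding(c)}, keep {clear(f), on(f,a)}, require {clear(c), handempty, ontable(c)}
    → {clear(c), clear(f), handempty, on(f,a), ontable(c)}
  through step 1 (putdown(a)): drop {handempty}, keep {clear(c), clear(f), on(f,a), ontable(c)}, require {holding(a)}
    → {clear(c), clear(f), holding(a), on(f,a), ontable(c)}

== RESULT ==
["clear(c)", "clear(f)", "holding(a)", "on(f,a)", "ontable(c)"]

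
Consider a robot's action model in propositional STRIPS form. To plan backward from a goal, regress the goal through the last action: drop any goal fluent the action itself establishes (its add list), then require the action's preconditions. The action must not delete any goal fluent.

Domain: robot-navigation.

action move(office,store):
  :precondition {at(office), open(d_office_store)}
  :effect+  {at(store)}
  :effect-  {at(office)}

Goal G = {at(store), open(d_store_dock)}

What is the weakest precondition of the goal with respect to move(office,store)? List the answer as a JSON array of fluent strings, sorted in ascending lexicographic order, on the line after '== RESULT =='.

Regress:
  G ∩ del = {}  (empty — regression defined)
  G \ add = {at(store), open(d_store_dock)} \ {at(store)} = {open(d_store_dock)}
  ∪ pre   = {open(d_store_dock)} ∪ {at(office), open(d_office_store)}
          = {at(office), open(d_office_store), open(d_store_dock)}

== RESULT ==
["at(office)", "open(d_office_store)", "open(d_store_dock)"]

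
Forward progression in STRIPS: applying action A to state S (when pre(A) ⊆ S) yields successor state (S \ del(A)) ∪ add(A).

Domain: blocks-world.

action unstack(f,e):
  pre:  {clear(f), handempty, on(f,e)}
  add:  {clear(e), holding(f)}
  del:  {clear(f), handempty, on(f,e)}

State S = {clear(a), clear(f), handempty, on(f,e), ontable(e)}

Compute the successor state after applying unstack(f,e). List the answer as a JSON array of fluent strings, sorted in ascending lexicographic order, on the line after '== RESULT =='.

Progress:
  pre ⊆ S: {clear(f), handempty, on(f,e)} ⊆ S  — applicable
  S \ del = {clear(a), ontable(e)}
  ∪ add   = {clear(a), clear(e), holding(f), ontable(e)}

== RESULT ==
["clear(a)", "clear(e)", "holding(f)", "ontable(e)"]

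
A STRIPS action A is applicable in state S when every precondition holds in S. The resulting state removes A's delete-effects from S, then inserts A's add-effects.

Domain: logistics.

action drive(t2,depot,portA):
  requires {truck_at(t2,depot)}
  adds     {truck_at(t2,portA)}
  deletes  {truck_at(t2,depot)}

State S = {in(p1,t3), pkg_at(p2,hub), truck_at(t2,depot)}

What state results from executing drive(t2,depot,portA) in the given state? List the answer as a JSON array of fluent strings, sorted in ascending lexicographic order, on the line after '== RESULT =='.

Progress:
  pre ⊆ S: {truck_at(t2,depot)} ⊆ S  — applicable
  S \ del = {in(p1,t3), pkg_at(p2,hub)}
  ∪ add   = {in(p1,t3), pkg_at(p2,hub), truck_at(t2,portA)}

== RESULT ==
["in(p1,t3)", "pkg_at(p2,hub)", "truck_at(t2,portA)"]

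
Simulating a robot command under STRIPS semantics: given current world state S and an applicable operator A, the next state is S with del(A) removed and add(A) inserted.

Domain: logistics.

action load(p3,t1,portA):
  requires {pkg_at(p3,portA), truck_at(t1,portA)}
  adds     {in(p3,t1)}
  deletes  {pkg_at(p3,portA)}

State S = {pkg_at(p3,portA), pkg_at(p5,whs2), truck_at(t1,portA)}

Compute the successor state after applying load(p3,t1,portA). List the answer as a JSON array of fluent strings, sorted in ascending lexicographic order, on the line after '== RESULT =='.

Progress:
  pre ⊆ S: {pkg_at(p3,portA), truck_at(t1,portA)} ⊆ S  — applicable
  S \ del = {pkg_at(p5,whs2), truck_at(t1,portA)}
  ∪ add   = {in(p3,t1), pkg_at(p5,whs2), truck_at(t1,portA)}

== RESULT ==
["in(p3,t1)", "pkg_at(p5,whs2)", "truck_at(t1,portA)"]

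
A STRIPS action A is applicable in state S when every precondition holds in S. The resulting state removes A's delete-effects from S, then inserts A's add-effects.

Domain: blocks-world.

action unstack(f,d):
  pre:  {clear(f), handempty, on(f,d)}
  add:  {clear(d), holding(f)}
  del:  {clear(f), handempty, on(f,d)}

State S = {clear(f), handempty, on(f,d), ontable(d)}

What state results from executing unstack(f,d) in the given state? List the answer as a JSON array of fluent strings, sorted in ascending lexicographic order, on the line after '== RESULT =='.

Compute (S \ del) ∪ add:
  pre ⊆ S: {clear(f), handempty, on(f,d)} ⊆ S  — applicable
  S \ del = {ontable(d)}
  ∪ add   = {clear(d), holding(f), ontable(d)}

== RESULT ==
["clear(d)", "holding(f)", "ontable(d)"]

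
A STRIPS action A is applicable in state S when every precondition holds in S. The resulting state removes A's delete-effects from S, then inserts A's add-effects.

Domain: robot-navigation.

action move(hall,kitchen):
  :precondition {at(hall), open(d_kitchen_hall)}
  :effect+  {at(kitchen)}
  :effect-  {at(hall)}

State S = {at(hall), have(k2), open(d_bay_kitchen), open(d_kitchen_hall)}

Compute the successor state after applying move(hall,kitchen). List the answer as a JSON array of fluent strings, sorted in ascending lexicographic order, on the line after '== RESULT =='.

Progress:
  pre ⊆ S: {at(hall), open(d_kitchen_hall)} ⊆ S  — applicable
  S \ del = {have(k2), open(d_bay_kitchen), open(d_kitchen_hall)}
  ∪ add   = {at(kitchen), have(k2), open(d_bay_kitchen), open(d_kitchen_hall)}

== RESULT ==
["at(kitchen)", "have(k2)", "open(d_bay_kitchen)", "open(d_kitchen_hall)"]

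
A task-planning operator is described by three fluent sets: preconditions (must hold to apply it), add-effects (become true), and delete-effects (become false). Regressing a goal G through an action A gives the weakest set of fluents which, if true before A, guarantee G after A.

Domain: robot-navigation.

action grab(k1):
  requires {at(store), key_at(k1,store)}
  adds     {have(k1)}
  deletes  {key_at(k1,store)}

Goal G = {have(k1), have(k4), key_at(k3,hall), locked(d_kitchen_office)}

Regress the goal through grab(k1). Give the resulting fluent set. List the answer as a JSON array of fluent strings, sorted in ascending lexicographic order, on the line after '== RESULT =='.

Regress:
  G ∩ del = {}  (empty — regression defined)
  G \ add = {have(k1), have(k4), key_at(k3,hall), locked(d_kitchen_office)} \ {have(k1)} = {have(k4), key_at(k3,hall), locked(d_kitchen_office)}
  ∪ pre   = {have(k4), key_at(k3,hall), locked(d_kitchen_office)} ∪ {at(store), key_at(k1,store)}
          = {at(store), have(k4), key_at(k1,store), key_at(k3,hall), locked(d_kitchen_office)}

== RESULT ==
["at(store)", "have(k4)", "key_at(k1,store)", "key_at(k3,hall)", "locked(d_kitchen_office)"]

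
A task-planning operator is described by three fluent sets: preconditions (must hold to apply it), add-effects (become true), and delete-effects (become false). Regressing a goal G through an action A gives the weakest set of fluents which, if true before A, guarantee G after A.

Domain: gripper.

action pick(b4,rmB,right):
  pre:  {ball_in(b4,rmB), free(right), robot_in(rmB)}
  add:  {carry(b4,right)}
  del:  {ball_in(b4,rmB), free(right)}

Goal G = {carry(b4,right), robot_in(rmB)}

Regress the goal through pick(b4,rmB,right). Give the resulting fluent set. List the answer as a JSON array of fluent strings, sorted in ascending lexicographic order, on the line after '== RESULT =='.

Regress:
  G ∩ del = {}  (empty — regression defined)
  G \ add = {carry(b4,right), robot_in(rmB)} \ {carry(b4,right)} = {robot_in(rmB)}
  ∪ pre   = {robot_in(rmB)} ∪ {ball_in(b4,rmB), free(right), robot_in(rmB)}
          = {ball_in(b4,rmB), free(right), robot_in(rmB)}

== RESULT ==
["ball_in(b4,rmB)", "free(right)", "robot_in(rmB)"]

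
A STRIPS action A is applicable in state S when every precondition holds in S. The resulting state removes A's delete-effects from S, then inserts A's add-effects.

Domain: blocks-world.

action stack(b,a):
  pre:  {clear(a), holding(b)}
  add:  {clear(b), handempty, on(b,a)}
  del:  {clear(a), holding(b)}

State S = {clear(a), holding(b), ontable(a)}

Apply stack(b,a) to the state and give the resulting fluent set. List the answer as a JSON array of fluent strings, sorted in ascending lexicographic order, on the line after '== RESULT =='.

Progress:
  pre ⊆ S: {clear(a), holding(b)} ⊆ S  — applicable
  S \ del = {ontable(a)}
  ∪ add   = {clear(b), handempty, on(b,a), ontable(a)}

== RESULT ==
["clear(b)", "handempty", "on(b,a)", "ontable(a)"]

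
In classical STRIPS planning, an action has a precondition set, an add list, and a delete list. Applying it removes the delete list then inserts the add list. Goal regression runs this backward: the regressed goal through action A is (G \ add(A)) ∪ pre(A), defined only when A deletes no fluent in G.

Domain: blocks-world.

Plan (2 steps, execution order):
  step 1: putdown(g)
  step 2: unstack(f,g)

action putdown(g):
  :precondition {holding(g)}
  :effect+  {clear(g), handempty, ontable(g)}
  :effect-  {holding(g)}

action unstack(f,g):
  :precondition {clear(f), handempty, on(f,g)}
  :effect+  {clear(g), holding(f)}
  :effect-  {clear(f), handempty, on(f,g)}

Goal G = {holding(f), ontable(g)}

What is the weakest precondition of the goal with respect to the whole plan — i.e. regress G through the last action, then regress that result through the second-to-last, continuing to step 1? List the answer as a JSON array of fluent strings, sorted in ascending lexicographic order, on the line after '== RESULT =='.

Work backward from the goal:
  through step 2 (unstack(f,g)): drop {holding(f)}, keep {ontable(g)}, require {clear(f), handempty, on(f,g)}
    → {clear(f), handempty, on(f,g), ontable(g)}
  through step 1 (putdown(g)): drop {handempty, ontable(g)}, keep {clear(f), on(f,g)}, require {holding(g)}
    → {clear(f), holding(g), on(f,g)}

== RESULT ==
["clear(f)", "holding(g)", "on(f,g)"]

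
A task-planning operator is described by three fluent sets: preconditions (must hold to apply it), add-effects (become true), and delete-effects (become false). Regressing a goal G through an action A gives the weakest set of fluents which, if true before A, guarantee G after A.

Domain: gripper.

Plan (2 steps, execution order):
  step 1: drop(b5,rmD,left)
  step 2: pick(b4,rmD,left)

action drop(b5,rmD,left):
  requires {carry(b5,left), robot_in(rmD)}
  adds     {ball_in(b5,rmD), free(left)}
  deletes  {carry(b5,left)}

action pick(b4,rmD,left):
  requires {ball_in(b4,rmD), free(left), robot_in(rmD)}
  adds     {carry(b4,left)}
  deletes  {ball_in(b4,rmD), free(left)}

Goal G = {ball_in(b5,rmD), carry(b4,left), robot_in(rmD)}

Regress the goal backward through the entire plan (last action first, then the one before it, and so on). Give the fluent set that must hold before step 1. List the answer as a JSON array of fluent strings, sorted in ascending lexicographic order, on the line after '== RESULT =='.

Regress step by step:
  through step 2 (pick(b4,rmD,left)): drop {carry(b4,left)}, keep {ball_in(b5,rmD), robot_in(rmD)}, require {ball_in(b4,rmD), free(left), robot_in(rmD)}
    → {ball_in(b4,rmD), ball_in(b5,rmD), free(left), robot_in(rmD)}
  through step 1 (drop(b5,rmD,left)): drop {ball_in(b5,rmD), free(left)}, keep {ball_in(b4,rmD), robot_in(rmD)}, require {carry(b5,left), robot_in(rmD)}
    → {ball_in(b4,rmD), carry(b5,left), robot_in(rmD)}

== RESULT ==
["ball_in(b4,rmD)", "carry(b5,left)", "robot_in(rmD)"]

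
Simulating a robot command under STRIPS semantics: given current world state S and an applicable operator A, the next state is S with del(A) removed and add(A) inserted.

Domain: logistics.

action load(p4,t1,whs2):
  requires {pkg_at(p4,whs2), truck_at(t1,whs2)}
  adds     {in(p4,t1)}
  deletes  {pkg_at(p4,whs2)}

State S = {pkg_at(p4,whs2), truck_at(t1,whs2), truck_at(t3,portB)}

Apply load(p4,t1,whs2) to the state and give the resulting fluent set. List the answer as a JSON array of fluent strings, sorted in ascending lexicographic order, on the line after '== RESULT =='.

Compute (S \ del) ∪ add:
  pre ⊆ S: {pkg_at(p4,whs2), truck_at(t1,whs2)} ⊆ S  — applicable
  S \ del = {truck_at(t1,whs2), truck_at(t3,portB)}
  ∪ add   = {in(p4,t1), truck_at(t1,whs2), truck_at(t3,portB)}

== RESULT ==
["in(p4,t1)", "truck_at(t1,whs2)", "truck_at(t3,portB)"]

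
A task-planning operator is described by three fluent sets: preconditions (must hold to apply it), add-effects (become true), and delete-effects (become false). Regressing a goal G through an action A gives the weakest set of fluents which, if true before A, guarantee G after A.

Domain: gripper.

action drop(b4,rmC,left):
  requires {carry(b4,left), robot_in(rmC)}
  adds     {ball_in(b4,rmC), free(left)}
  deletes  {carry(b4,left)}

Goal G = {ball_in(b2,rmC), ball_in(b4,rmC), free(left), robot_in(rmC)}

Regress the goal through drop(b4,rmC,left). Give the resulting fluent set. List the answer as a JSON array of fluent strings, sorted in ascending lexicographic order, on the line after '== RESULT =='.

Regress:
  G ∩ del = {}  (empty — regression defined)
  G \ add = {ball_in(b2,rmC), ball_in(b4,rmC), free(left), robot_in(rmC)} \ {ball_in(b4,rmC), free(left)} = {ball_in(b2,rmC), robot_in(rmC)}
  ∪ pre   = {ball_in(b2,rmC), robot_in(rmC)} ∪ {carry(b4,left), robot_in(rmC)}
          = {ball_in(b2,rmC), carry(b4,left), robot_in(rmC)}

== RESULT ==
["ball_in(b2,rmC)", "carry(b4,left)", "robot_in(rmC)"]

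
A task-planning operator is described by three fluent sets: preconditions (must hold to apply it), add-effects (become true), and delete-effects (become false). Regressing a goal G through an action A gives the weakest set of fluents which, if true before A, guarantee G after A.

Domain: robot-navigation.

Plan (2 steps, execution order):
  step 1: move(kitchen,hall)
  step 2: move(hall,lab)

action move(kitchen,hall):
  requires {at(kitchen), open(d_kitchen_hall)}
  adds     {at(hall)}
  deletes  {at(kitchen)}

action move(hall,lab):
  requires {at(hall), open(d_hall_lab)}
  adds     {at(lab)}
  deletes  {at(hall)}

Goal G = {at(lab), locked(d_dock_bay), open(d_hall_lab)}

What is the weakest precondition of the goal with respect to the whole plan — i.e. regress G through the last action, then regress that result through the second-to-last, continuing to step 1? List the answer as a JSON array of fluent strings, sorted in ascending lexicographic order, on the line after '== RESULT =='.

Regress step by step:
  through step 2 (move(hall,lab)): drop {at(lab)}, keep {locked(d_dock_bay), open(d_hall_lab)}, require {at(hall), open(d_hall_lab)}
    → {at(hall), locked(d_dock_bay), open(d_hall_lab)}
  through step 1 (move(kitchen,hall)): drop {at(hall)}, keep {locked(d_dock_bay), open(d_hall_lab)}, require {at(kitchen), open(d_kitchen_hall)}
    → {at(kitchen), locked(d_dock_bay), open(d_hall_lab), open(d_kitchen_hall)}

== RESULT ==
["at(kitchen)", "locked(d_dock_bay)", "open(d_hall_lab)", "open(d_kitchen_hall)"]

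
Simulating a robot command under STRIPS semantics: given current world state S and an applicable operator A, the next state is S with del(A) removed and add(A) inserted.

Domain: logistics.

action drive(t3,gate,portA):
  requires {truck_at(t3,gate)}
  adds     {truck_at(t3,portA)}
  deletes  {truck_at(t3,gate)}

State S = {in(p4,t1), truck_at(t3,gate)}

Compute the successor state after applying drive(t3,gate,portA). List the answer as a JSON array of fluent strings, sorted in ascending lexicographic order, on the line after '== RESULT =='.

Progress:
  pre ⊆ S: {truck_at(t3,gate)} ⊆ S  — applicable
  S \ del = {in(p4,t1)}
  ∪ add   = {in(p4,t1), truck_at(t3,portA)}

== RESULT ==
["in(p4,t1)", "truck_at(t3,portA)"]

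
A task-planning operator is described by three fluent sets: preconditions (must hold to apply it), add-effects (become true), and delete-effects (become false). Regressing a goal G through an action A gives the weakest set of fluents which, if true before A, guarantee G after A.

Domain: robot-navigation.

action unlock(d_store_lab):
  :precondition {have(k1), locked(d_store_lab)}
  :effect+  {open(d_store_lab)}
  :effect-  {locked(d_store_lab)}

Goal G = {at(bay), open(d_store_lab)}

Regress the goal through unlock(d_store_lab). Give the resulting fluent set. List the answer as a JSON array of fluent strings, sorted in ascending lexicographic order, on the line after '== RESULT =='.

Regress:
  G ∩ del = {}  (empty — regression defined)
  G \ add = {at(bay), open(d_store_lab)} \ {open(d_store_lab)} = {at(bay)}
  ∪ pre   = {at(bay)} ∪ {have(k1), locked(d_store_lab)}
          = {at(bay), have(k1), locked(d_store_lab)}

== RESULT ==
["at(bay)", "have(k1)", "locked(d_store_lab)"]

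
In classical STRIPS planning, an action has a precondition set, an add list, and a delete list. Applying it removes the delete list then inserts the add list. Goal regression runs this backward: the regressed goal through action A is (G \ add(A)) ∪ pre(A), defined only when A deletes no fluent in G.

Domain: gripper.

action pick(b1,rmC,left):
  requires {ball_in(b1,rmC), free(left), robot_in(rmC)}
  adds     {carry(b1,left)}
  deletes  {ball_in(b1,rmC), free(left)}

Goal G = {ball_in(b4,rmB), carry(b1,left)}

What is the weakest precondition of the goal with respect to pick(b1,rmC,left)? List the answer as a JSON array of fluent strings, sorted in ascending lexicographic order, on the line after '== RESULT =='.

Compute (G \ add) ∪ pre:
  G ∩ del = {}  (empty — regression defined)
  G \ add = {ball_in(b4,rmB), carry(b1,left)} \ {carry(b1,left)} = {ball_in(b4,rmB)}
  ∪ pre   = {ball_in(b4,rmB)} ∪ {ball_in(b1,rmC), free(left), robot_in(rmC)}
          = {ball_in(b1,rmC), ball_in(b4,rmB), free(left), robot_in(rmC)}

== RESULT ==
["ball_in(b1,rmC)", "ball_in(b4,rmB)", "free(left)", "robot_in(rmC)"]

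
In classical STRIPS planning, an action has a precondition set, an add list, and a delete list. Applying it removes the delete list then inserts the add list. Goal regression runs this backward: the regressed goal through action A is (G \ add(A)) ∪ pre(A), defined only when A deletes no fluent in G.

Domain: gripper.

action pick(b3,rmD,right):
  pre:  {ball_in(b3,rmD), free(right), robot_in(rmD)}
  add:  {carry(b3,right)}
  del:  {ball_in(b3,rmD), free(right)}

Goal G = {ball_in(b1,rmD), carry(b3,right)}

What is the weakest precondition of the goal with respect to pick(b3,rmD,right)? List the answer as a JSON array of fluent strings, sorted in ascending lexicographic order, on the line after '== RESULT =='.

Regress:
  G ∩ del = {}  (empty — regression defined)
  G \ add = {ball_in(b1,rmD), carry(b3,right)} \ {carry(b3,right)} = {ball_in(b1,rmD)}
  ∪ pre   = {ball_in(b1,rmD)} ∪ {ball_in(b3,rmD), free(right), robot_in(rmD)}
          = {ball_in(b1,rmD), ball_in(b3,rmD), free(right), robot_in(rmD)}

== RESULT ==
["ball_in(b1,rmD)", "ball_in(b3,rmD)", "free(right)", "robot_in(rmD)"]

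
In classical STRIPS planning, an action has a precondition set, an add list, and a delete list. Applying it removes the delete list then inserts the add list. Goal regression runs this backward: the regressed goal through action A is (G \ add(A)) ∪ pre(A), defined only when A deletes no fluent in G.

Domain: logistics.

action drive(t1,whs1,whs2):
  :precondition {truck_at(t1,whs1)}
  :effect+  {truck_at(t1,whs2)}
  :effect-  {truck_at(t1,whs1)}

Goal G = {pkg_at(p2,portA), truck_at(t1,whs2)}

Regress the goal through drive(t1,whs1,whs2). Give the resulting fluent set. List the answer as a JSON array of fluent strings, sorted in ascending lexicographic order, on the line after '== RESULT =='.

Compute (G \ add) ∪ pre:
  G ∩ del = {}  (empty — regression defined)
  G \ add = {pkg_at(p2,portA), truck_at(t1,whs2)} \ {truck_at(t1,whs2)} = {pkg_at(p2,portA)}
  ∪ pre   = {pkg_at(p2,portA)} ∪ {truck_at(t1,whs1)}
          = {pkg_at(p2,portA), truck_at(t1,whs1)}

== RESULT ==
["pkg_at(p2,portA)", "truck_at(t1,whs1)"]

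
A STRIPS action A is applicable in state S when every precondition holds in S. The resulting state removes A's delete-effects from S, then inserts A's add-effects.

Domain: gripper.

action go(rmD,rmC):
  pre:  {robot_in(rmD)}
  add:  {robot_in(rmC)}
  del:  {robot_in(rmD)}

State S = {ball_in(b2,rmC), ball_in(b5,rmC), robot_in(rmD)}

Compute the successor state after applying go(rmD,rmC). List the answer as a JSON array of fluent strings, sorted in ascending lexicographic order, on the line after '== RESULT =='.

Compute (S \ del) ∪ add:
  pre ⊆ S: {robot_in(rmD)} ⊆ S  — applicable
  S \ del = {ball_in(b2,rmC), ball_in(b5,rmC)}
  ∪ add   = {ball_in(b2,rmC), ball_in(b5,rmC), robot_in(rmC)}

== RESULT ==
["ball_in(b2,rmC)", "ball_in(b5,rmC)", "robot_in(rmC)"]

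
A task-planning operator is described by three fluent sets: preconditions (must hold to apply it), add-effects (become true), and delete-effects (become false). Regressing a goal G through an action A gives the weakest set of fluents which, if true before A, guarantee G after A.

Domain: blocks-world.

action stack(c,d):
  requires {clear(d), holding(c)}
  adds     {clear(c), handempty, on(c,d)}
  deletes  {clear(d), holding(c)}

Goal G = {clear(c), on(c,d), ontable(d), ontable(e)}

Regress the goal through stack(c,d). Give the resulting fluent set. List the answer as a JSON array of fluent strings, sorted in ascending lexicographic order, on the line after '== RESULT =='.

Regress:
  G ∩ del = {}  (empty — regression defined)
  G \ add = {clear(c), on(c,d), ontable(d), ontable(e)} \ {clear(c), handempty, on(c,d)} = {ontable(d), ontable(e)}
  ∪ pre   = {ontable(d), ontable(e)} ∪ {clear(d), holding(c)}
          = {clear(d), holding(c), ontable(d), ontable(e)}

== RESULT ==
["clear(d)", "holding(c)", "ontable(d)", "ontable(e)"]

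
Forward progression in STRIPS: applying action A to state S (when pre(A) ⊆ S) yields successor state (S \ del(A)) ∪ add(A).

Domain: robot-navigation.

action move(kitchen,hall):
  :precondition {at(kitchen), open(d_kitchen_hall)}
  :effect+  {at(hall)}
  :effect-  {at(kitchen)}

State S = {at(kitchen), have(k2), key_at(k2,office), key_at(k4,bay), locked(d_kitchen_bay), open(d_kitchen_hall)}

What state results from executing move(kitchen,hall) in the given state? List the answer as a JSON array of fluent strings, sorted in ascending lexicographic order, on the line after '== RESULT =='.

Progress:
  pre ⊆ S: {at(kitchen), open(d_kitchen_hall)} ⊆ S  — applicable
  S \ del = {have(k2), key_at(k2,office), key_at(k4,bay), locked(d_kitchen_bay), open(d_kitchen_hall)}
  ∪ add   = {at(hall), have(k2), key_at(k2,office), key_at(k4,bay), locked(d_kitchen_bay), open(d_kitchen_hall)}

== RESULT ==
["at(hall)", "have(k2)", "key_at(k2,office)", "key_at(k4,bay)", "locked(d_kitchen_bay)", "open(d_kitchen_hall)"]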